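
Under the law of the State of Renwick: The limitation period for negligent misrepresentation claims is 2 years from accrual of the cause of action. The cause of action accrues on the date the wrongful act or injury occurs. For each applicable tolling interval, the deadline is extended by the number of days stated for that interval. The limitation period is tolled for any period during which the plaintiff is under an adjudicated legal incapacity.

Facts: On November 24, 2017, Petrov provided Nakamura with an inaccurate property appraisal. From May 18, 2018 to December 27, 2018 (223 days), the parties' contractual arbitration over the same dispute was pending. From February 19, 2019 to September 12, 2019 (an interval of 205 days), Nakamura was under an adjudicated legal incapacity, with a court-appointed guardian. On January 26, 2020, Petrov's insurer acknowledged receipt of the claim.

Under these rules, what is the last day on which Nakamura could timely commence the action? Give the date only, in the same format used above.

June 16, 2020

The claim accrued on November 24, 2017, when the wrongful act occurred.
2 years from November 24, 2017 is November 24, 2019.
The plaintiff's legal incapacity from February 19, 2019 to September 12, 2019 tolled the period for 205 days, extending the deadline to June 16, 2020.
The pending related arbitration from May 18, 2018 to December 27, 2018 does not toll the period, because no stated rule makes a pending arbitration a tolling event.
None of the other events listed affects the running of the period under the stated rules.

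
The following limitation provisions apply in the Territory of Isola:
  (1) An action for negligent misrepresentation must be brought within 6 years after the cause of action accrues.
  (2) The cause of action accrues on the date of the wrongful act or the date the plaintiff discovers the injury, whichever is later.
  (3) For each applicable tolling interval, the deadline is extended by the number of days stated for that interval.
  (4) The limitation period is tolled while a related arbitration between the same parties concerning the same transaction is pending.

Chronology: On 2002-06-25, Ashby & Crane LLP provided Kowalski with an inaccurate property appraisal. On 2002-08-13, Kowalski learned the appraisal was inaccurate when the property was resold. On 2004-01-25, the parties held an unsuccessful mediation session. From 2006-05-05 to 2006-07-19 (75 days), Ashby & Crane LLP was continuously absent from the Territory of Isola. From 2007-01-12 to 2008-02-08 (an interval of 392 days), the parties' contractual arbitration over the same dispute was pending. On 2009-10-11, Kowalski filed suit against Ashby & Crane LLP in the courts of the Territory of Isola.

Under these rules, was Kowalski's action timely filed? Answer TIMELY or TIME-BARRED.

The claim accrued on 2002-08-13 — the later of the 2002-06-25 act and the 2002-08-13 discovery.
The untolled deadline — 6 years after 2002-08-13 — is 2008-08-13.
Because the pending related arbitration ran from 2007-01-12 to 2008-02-08, the deadline is extended by 392 days to 2009-09-09.
No stated provision tolls the period for the defendant's absence, so the interval from 2006-05-05 to 2006-07-19 has no effect on the deadline.
None of the other events listed affects the running of the period under the stated rules.
Filing on 2009-10-11 missed the 2009-09-09 deadline — the action is time-barred.

TIME-BARRED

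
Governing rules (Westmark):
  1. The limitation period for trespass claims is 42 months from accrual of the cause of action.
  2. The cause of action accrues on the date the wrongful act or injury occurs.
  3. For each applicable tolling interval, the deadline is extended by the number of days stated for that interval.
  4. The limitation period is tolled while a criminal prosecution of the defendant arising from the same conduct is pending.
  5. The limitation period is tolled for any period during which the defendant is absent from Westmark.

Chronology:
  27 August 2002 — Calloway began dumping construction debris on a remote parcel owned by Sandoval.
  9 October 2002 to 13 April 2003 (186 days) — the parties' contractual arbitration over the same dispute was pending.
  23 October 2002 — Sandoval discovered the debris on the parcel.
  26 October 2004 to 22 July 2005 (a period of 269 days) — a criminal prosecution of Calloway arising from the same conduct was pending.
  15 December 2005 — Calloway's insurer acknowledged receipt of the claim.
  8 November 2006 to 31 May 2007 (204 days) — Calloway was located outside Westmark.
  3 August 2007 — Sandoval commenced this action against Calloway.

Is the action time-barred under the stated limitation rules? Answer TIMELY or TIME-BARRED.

The claim accrued on 27 August 2002, when the wrongful act occurred; under the stated occurrence rule the 23 October 2002 discovery does not delay accrual.
Adding the 42 months base period to 27 August 2002 gives a deadline of 27 February 2006, before any tolling.
Because the pending criminal prosecution ran from 26 October 2004 to 22 July 2005, the deadline is extended by 269 days to 23 November 2006.
The defendant's absence from the jurisdiction from 8 November 2006 to 31 May 2007 tolled the period for 204 days, extending the deadline to 15 June 2007.
The pending related arbitration from 9 October 2002 to 13 April 2003 does not toll the period, because no stated rule makes a pending arbitration a tolling event.
The other events in the timeline have no effect on the limitation period under the stated rules.
Filing on 3 August 2007 missed the 15 June 2007 deadline — the action is time-barred.

TIME-BARRED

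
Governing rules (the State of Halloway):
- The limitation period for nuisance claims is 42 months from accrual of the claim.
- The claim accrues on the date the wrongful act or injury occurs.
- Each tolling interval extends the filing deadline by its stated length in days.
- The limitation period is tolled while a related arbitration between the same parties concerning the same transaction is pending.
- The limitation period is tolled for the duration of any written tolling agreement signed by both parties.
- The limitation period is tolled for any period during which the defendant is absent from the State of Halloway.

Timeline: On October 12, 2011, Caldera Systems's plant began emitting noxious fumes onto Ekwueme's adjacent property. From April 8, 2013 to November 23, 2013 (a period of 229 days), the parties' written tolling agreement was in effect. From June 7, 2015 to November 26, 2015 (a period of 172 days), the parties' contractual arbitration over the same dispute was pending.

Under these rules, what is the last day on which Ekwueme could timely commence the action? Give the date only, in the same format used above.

May 17, 2016

The claim accrued on October 12, 2011, when the wrongful act occurred.
Adding the 42 months base period to October 12, 2011 gives a deadline of April 12, 2015, before any tolling.
The period was tolled for 229 days by the written tolling agreement (April 8, 2013 to November 23, 2013), pushing the deadline to November 27, 2015.
The pending related arbitration from June 7, 2015 to November 26, 2015 tolled the period for 172 days, extending the deadline to May 17, 2016.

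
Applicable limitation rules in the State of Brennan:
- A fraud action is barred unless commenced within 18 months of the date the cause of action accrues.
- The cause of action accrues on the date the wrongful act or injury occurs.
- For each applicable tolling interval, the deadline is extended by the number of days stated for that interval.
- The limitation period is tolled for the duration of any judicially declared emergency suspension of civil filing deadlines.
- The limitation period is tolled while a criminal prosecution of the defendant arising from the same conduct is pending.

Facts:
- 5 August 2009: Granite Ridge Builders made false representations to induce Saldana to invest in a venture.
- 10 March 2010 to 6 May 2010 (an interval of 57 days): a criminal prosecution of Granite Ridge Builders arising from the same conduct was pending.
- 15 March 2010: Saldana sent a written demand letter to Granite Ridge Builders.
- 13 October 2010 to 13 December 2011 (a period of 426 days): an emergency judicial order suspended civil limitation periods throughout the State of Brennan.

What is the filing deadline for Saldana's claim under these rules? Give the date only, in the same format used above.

The cause of action accrued on 5 August 2009, the date of the act.
Adding the 18 months base period to 5 August 2009 gives a deadline of 5 February 2011, before any tolling.
The pending criminal prosecution from 10 March 2010 to 6 May 2010 tolled the period for 57 days, extending the deadline to 3 April 2011.
The period was tolled for 426 days by the emergency suspension of filing deadlines (13 October 2010 to 13 December 2011), pushing the deadline to 2 June 2012.
None of the other events listed affects the running of the period under the stated rules.

2 June 2012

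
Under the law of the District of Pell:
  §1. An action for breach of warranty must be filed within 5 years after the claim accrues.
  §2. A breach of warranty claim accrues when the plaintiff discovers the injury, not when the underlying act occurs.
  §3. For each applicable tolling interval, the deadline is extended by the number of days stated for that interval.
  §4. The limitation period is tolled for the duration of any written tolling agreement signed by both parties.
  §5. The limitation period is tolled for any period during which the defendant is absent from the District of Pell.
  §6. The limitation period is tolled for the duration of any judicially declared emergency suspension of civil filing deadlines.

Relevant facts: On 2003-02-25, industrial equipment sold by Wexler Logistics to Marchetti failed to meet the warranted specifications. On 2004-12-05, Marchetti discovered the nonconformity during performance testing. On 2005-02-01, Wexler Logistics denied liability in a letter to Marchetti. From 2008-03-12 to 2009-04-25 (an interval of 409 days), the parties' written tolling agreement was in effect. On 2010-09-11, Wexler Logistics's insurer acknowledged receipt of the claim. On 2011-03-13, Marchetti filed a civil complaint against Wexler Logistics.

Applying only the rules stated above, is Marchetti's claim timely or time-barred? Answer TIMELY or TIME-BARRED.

TIME-BARRED

Accrual is tied to discovery, so the period began on 2004-12-05 rather than on 2003-02-25 when the act occurred.
5 years from 2004-12-05 is 2009-12-05.
Because the written tolling agreement ran from 2008-03-12 to 2009-04-25, the deadline is extended by 409 days to 2011-01-18.
None of the other events listed affects the running of the period under the stated rules.
Marchetti filed on 2011-03-13, after the 2011-01-18 deadline, so the action is time-barred.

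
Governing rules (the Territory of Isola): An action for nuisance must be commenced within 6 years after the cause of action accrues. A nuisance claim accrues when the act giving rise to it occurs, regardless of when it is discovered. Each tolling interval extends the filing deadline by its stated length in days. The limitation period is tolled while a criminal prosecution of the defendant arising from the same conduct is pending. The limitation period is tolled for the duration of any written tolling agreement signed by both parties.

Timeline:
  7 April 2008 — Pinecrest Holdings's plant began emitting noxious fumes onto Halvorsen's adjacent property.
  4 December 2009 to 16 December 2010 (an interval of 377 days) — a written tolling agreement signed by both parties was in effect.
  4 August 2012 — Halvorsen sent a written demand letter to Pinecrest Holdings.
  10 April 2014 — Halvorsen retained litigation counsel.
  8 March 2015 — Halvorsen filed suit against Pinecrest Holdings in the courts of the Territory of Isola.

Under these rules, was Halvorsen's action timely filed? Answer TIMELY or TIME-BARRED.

The claim accrued on 7 April 2008, when the wrongful act occurred.
The untolled deadline — 6 years after 7 April 2008 — is 7 April 2014.
The written tolling agreement from 4 December 2009 to 16 December 2010 tolled the period for 377 days, extending the deadline to 19 April 2015.
The other events in the timeline have no effect on the limitation period under the stated rules.
Filing on 8 March 2015 beat the 19 April 2015 deadline — the action is timely.

TIMELY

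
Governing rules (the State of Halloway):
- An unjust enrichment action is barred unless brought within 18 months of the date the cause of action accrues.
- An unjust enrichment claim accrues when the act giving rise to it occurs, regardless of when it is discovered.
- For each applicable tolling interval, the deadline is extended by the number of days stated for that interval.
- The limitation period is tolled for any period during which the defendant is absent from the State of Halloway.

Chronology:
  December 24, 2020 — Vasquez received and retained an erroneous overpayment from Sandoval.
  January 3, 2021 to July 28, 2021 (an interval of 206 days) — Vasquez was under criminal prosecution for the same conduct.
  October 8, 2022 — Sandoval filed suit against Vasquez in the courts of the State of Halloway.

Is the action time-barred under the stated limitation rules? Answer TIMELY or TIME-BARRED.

TIME-BARRED

The limitation period began to run on December 24, 2020.
The untolled deadline — 18 months after December 24, 2020 — is June 24, 2022.
Although a criminal prosecution ran from January 3, 2021 to July 28, 2021, the stated rules do not make that a tolling event, so it is disregarded.
Sandoval filed on October 8, 2022, after the June 24, 2022 deadline, so the action is time-barred.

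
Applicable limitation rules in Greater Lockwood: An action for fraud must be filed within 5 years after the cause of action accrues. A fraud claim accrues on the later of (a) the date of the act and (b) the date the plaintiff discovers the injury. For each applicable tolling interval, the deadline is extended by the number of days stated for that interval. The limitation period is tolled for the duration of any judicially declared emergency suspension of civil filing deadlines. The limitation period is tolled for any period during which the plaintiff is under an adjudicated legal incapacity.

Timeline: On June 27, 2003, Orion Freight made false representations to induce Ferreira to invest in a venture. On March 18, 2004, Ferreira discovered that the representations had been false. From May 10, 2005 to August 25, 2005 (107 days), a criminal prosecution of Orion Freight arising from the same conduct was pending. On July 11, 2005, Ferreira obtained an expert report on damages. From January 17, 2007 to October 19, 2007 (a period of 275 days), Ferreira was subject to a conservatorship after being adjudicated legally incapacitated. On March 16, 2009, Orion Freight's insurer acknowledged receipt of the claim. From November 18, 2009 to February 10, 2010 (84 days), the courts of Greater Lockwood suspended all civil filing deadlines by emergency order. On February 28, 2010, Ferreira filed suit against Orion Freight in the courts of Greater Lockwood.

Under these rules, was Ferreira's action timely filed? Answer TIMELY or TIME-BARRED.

TIMELY

Because discovery on March 18, 2004 post-dates the June 27, 2003 act, accrual under the later-of rule falls on March 18, 2004.
The untolled deadline — 5 years after March 18, 2004 — is March 18, 2009.
Because the plaintiff's legal incapacity ran from January 17, 2007 to October 19, 2007, the deadline is extended by 275 days to December 18, 2009.
The period was tolled for 84 days by the emergency suspension of filing deadlines (November 18, 2009 to February 10, 2010), pushing the deadline to March 12, 2010.
The pending criminal prosecution from May 10, 2005 to August 25, 2005 does not toll the period, because no stated rule makes a criminal prosecution a tolling event.
The other events in the timeline have no effect on the limitation period under the stated rules.
Ferreira filed on February 28, 2010, before the March 12, 2010 deadline, so the action is timely.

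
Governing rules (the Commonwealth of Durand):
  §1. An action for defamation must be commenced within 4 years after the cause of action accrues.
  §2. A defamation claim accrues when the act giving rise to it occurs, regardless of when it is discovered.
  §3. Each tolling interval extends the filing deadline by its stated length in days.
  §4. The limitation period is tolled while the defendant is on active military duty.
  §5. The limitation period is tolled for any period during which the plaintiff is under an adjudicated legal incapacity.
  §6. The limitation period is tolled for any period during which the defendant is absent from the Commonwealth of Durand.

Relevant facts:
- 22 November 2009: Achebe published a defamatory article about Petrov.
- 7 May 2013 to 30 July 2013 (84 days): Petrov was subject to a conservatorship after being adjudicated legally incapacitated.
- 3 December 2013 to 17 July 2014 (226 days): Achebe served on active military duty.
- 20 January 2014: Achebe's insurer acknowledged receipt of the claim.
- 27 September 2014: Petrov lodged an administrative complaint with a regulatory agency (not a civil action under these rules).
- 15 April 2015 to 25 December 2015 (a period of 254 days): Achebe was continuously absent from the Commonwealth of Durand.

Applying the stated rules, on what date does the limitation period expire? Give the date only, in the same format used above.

28 September 2014

The limitation period began to run on 22 November 2009.
Adding the 4 years base period to 22 November 2009 gives a deadline of 22 November 2013, before any tolling.
The plaintiff's legal incapacity from 7 May 2013 to 30 July 2013 tolled the period for 84 days, extending the deadline to 14 February 2014.
The defendant's active military service from 3 December 2013 to 17 July 2014 tolled the period for 226 days, extending the deadline to 28 September 2014.
The defendant's absence from the jurisdiction starting 15 April 2015 came too late — the period had run on 28 September 2014 — and so does not extend the deadline.
None of the other events listed affects the running of the period under the stated rules.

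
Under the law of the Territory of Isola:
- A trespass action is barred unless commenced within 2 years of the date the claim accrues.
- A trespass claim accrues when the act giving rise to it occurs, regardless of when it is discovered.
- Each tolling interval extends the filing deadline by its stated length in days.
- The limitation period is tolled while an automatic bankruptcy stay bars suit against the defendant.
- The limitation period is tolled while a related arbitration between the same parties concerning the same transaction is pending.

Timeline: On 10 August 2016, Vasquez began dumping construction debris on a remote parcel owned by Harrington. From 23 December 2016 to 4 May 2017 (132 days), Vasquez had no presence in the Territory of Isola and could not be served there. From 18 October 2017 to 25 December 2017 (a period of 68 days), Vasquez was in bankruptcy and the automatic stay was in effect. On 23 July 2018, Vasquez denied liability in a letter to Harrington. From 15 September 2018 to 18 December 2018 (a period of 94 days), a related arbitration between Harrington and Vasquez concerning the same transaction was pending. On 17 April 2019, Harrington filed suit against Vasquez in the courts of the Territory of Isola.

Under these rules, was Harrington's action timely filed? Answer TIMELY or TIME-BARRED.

TIME-BARRED

The claim accrued on 10 August 2016, when the wrongful act occurred.
Adding the 2 years base period to 10 August 2016 gives a deadline of 10 August 2018, before any tolling.
The period was tolled for 68 days by the automatic bankruptcy stay (18 October 2017 to 25 December 2017), pushing the deadline to 17 October 2018.
Because the pending related arbitration ran from 15 September 2018 to 18 December 2018, the deadline is extended by 94 days to 19 January 2019.
Although the defendant's absence ran from 23 December 2016 to 4 May 2017, the stated rules do not make that a tolling event, so it is disregarded.
The other events in the timeline have no effect on the limitation period under the stated rules.
Filing on 17 April 2019 missed the 19 January 2019 deadline — the action is time-barred.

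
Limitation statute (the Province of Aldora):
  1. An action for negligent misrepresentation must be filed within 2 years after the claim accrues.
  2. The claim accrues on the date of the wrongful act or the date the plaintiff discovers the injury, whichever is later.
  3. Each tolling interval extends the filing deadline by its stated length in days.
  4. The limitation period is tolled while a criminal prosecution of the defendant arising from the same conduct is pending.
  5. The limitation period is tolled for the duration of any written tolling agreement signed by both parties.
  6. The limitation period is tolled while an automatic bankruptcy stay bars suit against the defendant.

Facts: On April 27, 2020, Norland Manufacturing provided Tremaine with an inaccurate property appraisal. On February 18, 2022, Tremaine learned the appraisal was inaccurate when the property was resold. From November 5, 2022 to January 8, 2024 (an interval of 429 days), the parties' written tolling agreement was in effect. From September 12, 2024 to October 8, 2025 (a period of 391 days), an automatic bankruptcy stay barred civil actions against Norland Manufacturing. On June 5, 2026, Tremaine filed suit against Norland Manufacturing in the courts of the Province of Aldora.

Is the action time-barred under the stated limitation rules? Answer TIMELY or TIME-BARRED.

The claim accrued on February 18, 2022 — the later of the April 27, 2020 act and the February 18, 2022 discovery.
2 years from February 18, 2022 is February 18, 2024.
The period was tolled for 429 days by the written tolling agreement (November 5, 2022 to January 8, 2024), pushing the deadline to April 22, 2025.
The period was tolled for 391 days by the automatic bankruptcy stay (September 12, 2024 to October 8, 2025), pushing the deadline to May 18, 2026.
Filing on June 5, 2026 missed the May 18, 2026 deadline — the action is time-barred.

TIME-BARRED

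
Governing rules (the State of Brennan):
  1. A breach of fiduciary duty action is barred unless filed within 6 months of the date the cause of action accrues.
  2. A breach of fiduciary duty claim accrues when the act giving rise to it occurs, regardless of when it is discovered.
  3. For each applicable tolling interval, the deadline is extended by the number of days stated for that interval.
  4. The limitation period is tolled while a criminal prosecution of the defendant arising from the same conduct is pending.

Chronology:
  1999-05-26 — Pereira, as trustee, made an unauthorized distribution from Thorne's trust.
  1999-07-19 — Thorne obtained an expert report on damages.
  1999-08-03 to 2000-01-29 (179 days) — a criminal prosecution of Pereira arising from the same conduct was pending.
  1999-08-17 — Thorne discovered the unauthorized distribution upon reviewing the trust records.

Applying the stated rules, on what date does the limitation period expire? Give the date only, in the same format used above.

Accrual is governed by the date of the act, so the period began to run on 1999-05-26; the later discovery on 1999-08-17 is irrelevant under the stated rule.
6 months from 1999-05-26 is 1999-11-26.
The pending criminal prosecution from 1999-08-03 to 2000-01-29 tolled the period for 179 days, extending the deadline to 2000-05-23.
Nothing else in the chronology tolls or restarts the period.

2000-05-23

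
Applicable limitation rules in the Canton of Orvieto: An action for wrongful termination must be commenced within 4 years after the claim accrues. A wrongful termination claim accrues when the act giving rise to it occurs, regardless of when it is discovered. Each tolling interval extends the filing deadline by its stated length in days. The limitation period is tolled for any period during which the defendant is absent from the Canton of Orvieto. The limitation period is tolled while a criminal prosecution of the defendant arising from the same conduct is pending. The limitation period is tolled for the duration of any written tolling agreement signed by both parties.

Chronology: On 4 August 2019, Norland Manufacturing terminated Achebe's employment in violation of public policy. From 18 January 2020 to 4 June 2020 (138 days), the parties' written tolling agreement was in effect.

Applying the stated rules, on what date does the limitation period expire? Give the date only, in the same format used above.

The claim accrued on 4 August 2019, when the wrongful act occurred.
Adding the 4 years base period to 4 August 2019 gives a deadline of 4 August 2023, before any tolling.
The period was tolled for 138 days by the written tolling agreement (18 January 2020 to 4 June 2020), pushing the deadline to 20 December 2023.

20 December 2023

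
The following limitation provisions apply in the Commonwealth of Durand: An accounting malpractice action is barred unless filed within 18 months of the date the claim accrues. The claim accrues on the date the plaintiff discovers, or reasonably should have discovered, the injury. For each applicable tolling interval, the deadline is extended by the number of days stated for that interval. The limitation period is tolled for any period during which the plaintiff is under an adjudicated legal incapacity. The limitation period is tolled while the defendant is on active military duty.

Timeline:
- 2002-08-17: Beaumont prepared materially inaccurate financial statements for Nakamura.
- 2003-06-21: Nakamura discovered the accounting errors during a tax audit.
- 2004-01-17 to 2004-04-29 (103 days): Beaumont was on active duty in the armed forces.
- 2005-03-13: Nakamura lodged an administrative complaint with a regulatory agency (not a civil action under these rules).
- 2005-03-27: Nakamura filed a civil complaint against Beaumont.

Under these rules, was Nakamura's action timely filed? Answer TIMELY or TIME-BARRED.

The claim did not accrue until Nakamura discovered the injury on 2003-06-21; the 2002-08-17 act date does not start the clock under the stated rule.
18 months from 2003-06-21 is 2004-12-21.
The defendant's active military service from 2004-01-17 to 2004-04-29 tolled the period for 103 days, extending the deadline to 2005-04-03.
Nothing else in the chronology tolls or restarts the period.
Filing on 2005-03-27 beat the 2005-04-03 deadline — the action is timely.

TIMELY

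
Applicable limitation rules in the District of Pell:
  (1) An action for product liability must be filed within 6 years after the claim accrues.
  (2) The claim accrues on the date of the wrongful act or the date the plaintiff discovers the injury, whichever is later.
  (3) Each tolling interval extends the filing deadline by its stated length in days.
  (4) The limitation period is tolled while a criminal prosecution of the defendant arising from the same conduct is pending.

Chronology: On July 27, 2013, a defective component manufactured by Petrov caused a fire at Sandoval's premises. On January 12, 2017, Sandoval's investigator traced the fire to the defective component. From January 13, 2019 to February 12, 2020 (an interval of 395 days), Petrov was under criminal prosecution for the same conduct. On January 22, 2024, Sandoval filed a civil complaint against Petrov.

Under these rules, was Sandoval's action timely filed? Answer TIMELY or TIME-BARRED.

Because discovery on January 12, 2017 post-dates the July 27, 2013 act, accrual under the later-of rule falls on January 12, 2017.
6 years from January 12, 2017 is January 12, 2023.
The pending criminal prosecution from January 13, 2019 to February 12, 2020 tolled the period for 395 days, extending the deadline to February 11, 2024.
The January 22, 2024 filing precedes the February 11, 2024 deadline; the claim is timely.

TIMELY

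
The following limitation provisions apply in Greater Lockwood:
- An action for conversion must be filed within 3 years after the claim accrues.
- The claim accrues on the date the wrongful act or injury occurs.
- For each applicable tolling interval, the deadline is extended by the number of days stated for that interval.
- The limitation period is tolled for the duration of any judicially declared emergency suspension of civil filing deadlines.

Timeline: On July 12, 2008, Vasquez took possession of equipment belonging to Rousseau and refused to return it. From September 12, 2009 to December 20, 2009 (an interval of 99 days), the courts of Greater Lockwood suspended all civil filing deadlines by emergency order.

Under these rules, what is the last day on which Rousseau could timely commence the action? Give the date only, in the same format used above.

The limitation period began to run on July 12, 2008.
Adding the 3 years base period to July 12, 2008 gives a deadline of July 12, 2011, before any tolling.
The emergency suspension of filing deadlines from September 12, 2009 to December 20, 2009 tolled the period for 99 days, extending the deadline to October 19, 2011.

October 19, 2011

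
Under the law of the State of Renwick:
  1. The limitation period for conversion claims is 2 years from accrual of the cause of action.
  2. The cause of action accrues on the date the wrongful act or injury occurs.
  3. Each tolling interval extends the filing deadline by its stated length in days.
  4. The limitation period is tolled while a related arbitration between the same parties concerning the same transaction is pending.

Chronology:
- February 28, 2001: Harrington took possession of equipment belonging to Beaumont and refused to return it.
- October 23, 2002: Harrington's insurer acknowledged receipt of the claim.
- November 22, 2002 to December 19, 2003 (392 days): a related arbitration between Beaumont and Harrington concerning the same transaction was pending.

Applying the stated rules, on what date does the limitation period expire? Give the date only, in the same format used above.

The claim accrued on February 28, 2001, when the wrongful act occurred.
The untolled deadline — 2 years after February 28, 2001 — is February 28, 2003.
The pending related arbitration from November 22, 2002 to December 19, 2003 tolled the period for 392 days, extending the deadline to March 26, 2004.
The other events in the timeline have no effect on the limitation period under the stated rules.

March 26, 2004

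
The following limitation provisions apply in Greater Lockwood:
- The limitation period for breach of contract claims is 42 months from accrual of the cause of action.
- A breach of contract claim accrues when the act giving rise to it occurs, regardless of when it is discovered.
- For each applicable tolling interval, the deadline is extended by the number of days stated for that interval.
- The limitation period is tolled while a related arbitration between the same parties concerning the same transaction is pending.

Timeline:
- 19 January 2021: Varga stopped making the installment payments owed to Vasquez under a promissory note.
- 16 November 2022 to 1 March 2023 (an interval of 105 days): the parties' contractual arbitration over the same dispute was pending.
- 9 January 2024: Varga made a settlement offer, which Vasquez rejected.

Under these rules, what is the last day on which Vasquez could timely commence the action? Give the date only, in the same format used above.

1 November 2024

The cause of action accrued on 19 January 2021, the date of the act.
42 months from 19 January 2021 is 19 July 2024.
The period was tolled for 105 days by the pending related arbitration (16 November 2022 to 1 March 2023), pushing the deadline to 1 November 2024.
None of the other events listed affects the running of the period under the stated rules.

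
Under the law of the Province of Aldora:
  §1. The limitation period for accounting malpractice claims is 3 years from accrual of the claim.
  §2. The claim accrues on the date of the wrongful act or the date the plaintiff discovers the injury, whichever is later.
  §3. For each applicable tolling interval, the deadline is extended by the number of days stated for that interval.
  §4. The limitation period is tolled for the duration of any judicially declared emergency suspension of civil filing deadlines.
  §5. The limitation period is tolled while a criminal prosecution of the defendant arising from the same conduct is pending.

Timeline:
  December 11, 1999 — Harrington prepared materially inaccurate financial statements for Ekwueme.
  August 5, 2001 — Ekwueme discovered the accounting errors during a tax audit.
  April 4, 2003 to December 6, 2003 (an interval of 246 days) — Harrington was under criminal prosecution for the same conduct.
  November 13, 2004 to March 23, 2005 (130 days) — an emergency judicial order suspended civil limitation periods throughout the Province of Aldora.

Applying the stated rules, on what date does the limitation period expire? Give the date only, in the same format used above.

Because discovery on August 5, 2001 post-dates the December 11, 1999 act, accrual under the later-of rule falls on August 5, 2001.
The untolled deadline — 3 years after August 5, 2001 — is August 5, 2004.
Because the pending criminal prosecution ran from April 4, 2003 to December 6, 2003, the deadline is extended by 246 days to April 8, 2005.
The emergency suspension of filing deadlines from November 13, 2004 to March 23, 2005 tolled the period for 130 days, extending the deadline to August 16, 2005.

August 16, 2005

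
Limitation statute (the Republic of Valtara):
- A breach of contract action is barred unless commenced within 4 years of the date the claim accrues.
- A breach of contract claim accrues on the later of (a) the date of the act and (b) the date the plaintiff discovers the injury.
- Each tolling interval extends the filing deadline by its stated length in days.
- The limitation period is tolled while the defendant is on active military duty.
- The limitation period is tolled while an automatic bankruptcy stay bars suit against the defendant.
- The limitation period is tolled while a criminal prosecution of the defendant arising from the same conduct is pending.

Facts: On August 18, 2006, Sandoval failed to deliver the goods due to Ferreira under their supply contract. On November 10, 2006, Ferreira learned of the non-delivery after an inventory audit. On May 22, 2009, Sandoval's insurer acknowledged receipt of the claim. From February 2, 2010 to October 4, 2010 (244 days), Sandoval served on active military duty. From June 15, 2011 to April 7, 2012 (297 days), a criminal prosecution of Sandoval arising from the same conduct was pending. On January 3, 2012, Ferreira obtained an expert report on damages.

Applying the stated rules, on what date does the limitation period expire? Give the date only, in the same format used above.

Taking the later of the act (August 18, 2006) and discovery (November 10, 2006), the claim accrued on November 10, 2006.
The untolled deadline — 4 years after November 10, 2006 — is November 10, 2010.
The period was tolled for 244 days by the defendant's active military service (February 2, 2010 to October 4, 2010), pushing the deadline to July 12, 2011.
The pending criminal prosecution from June 15, 2011 to April 7, 2012 tolled the period for 297 days, extending the deadline to May 4, 2012.
The other events in the timeline have no effect on the limitation period under the stated rules.

May 4, 2012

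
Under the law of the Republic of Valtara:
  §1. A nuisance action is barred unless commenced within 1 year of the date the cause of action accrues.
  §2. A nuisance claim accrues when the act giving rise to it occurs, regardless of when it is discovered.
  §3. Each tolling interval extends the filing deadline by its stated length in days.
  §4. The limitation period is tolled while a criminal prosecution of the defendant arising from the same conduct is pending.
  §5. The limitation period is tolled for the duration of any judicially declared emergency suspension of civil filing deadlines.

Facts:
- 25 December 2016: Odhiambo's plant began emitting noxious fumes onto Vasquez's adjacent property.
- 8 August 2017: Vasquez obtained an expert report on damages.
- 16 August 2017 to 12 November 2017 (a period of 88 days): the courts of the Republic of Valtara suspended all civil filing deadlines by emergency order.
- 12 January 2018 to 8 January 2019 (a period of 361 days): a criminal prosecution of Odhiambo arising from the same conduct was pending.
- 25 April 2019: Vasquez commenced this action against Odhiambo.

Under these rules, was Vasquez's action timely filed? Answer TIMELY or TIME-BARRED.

The claim accrued on 25 December 2016, when the wrongful act occurred.
Adding the 1 year base period to 25 December 2016 gives a deadline of 25 December 2017, before any tolling.
The period was tolled for 88 days by the emergency suspension of filing deadlines (16 August 2017 to 12 November 2017), pushing the deadline to 23 March 2018.
Because the pending criminal prosecution ran from 12 January 2018 to 8 January 2019, the deadline is extended by 361 days to 19 March 2019.
The other events in the timeline have no effect on the limitation period under the stated rules.
The 25 April 2019 filing falls after the 19 March 2019 deadline; the claim is time-barred.

TIME-BARRED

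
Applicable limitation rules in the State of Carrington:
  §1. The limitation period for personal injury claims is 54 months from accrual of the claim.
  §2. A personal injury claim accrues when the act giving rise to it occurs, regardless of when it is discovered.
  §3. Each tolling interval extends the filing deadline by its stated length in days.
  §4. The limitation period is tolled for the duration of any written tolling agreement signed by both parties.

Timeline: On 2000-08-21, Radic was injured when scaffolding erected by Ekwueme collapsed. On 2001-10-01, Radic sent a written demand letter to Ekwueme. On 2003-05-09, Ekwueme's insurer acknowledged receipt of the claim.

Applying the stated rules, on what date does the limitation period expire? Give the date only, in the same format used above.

The claim accrued on 2000-08-21, the date of the act.
Adding the 54 months base period to 2000-08-21 gives a deadline of 2005-02-21, before any tolling.
None of the other events listed affects the running of the period under the stated rules.

2005-02-21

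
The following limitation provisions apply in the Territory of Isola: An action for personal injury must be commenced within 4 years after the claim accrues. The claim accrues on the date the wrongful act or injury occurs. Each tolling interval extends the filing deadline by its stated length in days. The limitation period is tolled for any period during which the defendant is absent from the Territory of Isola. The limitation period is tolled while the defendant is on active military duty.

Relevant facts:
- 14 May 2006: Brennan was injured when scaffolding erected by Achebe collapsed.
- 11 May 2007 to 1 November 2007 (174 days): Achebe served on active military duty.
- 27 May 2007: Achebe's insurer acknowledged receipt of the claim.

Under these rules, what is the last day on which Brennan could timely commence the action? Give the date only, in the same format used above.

The claim accrued on 14 May 2006, when the wrongful act occurred.
Adding the 4 years base period to 14 May 2006 gives a deadline of 14 May 2010, before any tolling.
The period was tolled for 174 days by the defendant's active military service (11 May 2007 to 1 November 2007), pushing the deadline to 4 November 2010.
The other events in the timeline have no effect on the limitation period under the stated rules.

4 November 2010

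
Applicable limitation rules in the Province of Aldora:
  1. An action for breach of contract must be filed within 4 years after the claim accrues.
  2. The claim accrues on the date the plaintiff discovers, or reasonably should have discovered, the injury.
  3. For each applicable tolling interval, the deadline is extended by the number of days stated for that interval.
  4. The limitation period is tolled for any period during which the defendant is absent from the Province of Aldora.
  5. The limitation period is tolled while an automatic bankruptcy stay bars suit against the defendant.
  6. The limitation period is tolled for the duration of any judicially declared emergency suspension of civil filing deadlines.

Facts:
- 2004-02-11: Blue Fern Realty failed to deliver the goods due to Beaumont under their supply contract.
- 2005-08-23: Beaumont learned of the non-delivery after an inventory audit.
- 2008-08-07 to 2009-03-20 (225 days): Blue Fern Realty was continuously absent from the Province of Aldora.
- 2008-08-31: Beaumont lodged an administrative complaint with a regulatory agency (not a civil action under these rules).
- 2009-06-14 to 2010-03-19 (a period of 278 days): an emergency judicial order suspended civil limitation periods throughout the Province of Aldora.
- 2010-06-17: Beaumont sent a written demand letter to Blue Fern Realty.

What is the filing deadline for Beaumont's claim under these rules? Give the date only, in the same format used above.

2011-01-08

The claim did not accrue until Beaumont discovered the injury on 2005-08-23; the 2004-02-11 act date does not start the clock under the stated rule.
The untolled deadline — 4 years after 2005-08-23 — is 2009-08-23.
Because the defendant's absence from the jurisdiction ran from 2008-08-07 to 2009-03-20, the deadline is extended by 225 days to 2010-04-05.
The emergency suspension of filing deadlines from 2009-06-14 to 2010-03-19 tolled the period for 278 days, extending the deadline to 2011-01-08.
The other events in the timeline have no effect on the limitation period under the stated rules.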